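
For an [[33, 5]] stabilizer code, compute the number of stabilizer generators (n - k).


For an [[n,k]] stabilizer code:
Number of stabilizer generators = n - k
= 33 - 5
= 28

28


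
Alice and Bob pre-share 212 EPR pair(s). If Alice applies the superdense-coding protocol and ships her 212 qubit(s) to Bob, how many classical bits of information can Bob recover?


Superdense coding allows 2 classical bits per shared entangled pair.
212 pair(s) -> 2 * 212 = 424 classical bits

424


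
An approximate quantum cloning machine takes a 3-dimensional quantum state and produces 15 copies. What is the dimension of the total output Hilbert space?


Output space = H^(tensor 15) where dim(H) = 3
dim = 3^15
= 9 (after 2 factors)
= 27 (after 3 factors)
= 81 (after 4 factors)
= 243 (after 5 factors)
= 729 (after 6 factors)
= 2187 (after 7 factors)
= 6561 (after 8 factors)
= 19683 (after 9 factors)
= 59049 (after 10 factors)
= 177147 (after 11 factors)
= 531441 (after 12 factors)
= 1594323 (after 13 factors)
= 4782969 (after 14 factors)
= 14348907 (after 15 factors)
= 14348907

14348907


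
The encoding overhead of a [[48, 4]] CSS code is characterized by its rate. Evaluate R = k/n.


Code rate R = k/n
= 4/48
= 0.0833

0.0833


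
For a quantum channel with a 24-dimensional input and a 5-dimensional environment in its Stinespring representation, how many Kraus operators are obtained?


Tracing out the environment in an orthonormal basis {|i>_E} gives Kraus operators K_i = <i|_E U |0>_E.
Number of Kraus operators = dim(H_env) = d_env
= 5

5


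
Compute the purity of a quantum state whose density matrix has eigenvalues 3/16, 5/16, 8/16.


tr(rho^2) = sum of eigenvalues squared
= (3/16)^2 + (5/16)^2 + (8/16)^2
= (9 + 25 + 64) / 256
= 98/256
= 0.3828

0.3828


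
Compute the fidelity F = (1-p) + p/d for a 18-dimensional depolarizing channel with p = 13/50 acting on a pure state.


F = (1-p) + p/d
= (1 - 0.2600) + 0.2600/18
= 0.7400 + 0.0144
= 0.7544

0.7544


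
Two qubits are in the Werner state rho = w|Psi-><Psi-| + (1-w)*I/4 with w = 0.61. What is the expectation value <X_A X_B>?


|Psi-> = (|01> - |10>)/sqrt(2)
For the pure Bell state, <X_A X_B> = -1 (Bell-state Pauli correlator).
The maximally-mixed part I/4 has tr(I/4 * P tensor P) = 0 for any traceless Pauli P.
So <X_A X_B>_rho = w * (-1) + (1 - w) * 0
= 0.61 * (-1)
= -0.6100

-0.6100


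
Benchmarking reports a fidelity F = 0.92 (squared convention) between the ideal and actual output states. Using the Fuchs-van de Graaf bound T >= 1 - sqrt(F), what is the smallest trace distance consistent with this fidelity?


Fuchs-van de Graaf (squared-fidelity convention): 1 - sqrt(F) <= T <= sqrt(1 - F).
Lower bound: T >= 1 - sqrt(F)
sqrt(F) = sqrt(0.92) = 0.9592
T >= 1 - 0.9592
T >= 0.0408

0.0408


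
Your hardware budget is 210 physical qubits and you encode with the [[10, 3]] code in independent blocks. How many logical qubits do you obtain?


Each code block uses 10 physical qubits for 3 logical qubit(s).
Number of complete blocks = floor(210 / 10) = 21
Logical qubits = 21 * 3
= 63

63


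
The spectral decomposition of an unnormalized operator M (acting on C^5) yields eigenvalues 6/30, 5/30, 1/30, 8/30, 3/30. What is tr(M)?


tr(M) = sum of eigenvalues
= 6/30 + 5/30 + 1/30 + 8/30 + 3/30
= 23/30
= 0.7667

0.7667


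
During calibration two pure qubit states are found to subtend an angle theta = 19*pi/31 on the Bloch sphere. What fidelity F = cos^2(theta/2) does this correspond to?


For states separated by angle theta on Bloch sphere:
F = cos^2(theta/2)
theta = 19*pi/31 = 1.9255
theta/2 = 0.9627
cos(theta/2) = 0.5713
F = 0.3263

0.3263


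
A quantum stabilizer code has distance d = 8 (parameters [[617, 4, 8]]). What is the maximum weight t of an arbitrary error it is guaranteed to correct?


Code parameters: [[617, 4, 8]], distance d = 8.
Number of correctable errors = floor((d-1)/2)
= floor((8 - 1)/2)
= floor(7/2)
= 3

3


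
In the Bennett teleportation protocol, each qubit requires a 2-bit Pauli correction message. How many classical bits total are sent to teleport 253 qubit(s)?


Quantum teleportation requires 2 classical bits per qubit teleported.
253 qubit(s) -> 2 * 253 = 506 classical bits

506


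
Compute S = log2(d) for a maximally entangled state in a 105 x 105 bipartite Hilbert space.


For a maximally entangled state in d x d:
S = log2(d) = log2(105)
= 6.7142

6.7142


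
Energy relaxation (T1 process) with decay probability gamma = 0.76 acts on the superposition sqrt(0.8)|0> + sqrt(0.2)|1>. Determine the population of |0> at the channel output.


For amplitude damping with parameter gamma on state sqrt(a)|0> + sqrt(b)|1>:
alpha^2 = 0.8, beta^2 = 0.2
P(|0>) = alpha^2 + gamma * beta^2
= 0.8 + 0.76 * 0.2
= 0.8 + 0.1520
= 0.9520

0.9520


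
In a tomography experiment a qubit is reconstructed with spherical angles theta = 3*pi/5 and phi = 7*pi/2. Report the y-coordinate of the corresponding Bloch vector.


theta = 1.8850, phi = 10.9956
r_y = sin(theta)*sin(phi) = 0.9511 * -1.0000
r_y = -0.9511

-0.9511


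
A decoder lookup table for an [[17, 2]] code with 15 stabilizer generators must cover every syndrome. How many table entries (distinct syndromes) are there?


Each stabilizer generator gives a binary (+1 or -1) measurement outcome.
With 15 independent generators:
Total syndromes = 2^15
= 32768

32768


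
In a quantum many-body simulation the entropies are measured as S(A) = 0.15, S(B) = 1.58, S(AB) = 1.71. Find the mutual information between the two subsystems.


I(A:B) = S(A) + S(B) - S(AB)
= 0.15 + 1.58 - 1.71
= 0.0200

0.0200


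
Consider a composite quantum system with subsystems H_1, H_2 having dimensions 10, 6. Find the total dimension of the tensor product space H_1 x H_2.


dim(H_1 x H_2) = 10 * 6
= 60

60


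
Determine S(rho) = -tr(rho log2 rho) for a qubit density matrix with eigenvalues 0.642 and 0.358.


S = -p*log2(p) - (1-p)*log2(1-p)
p = 0.6420, 1-p = 0.3580
= -0.6420 * log2(0.6420) - 0.3580 * log2(0.3580)
= -(-0.4105) - (-0.5305)
= 0.9410

0.9410


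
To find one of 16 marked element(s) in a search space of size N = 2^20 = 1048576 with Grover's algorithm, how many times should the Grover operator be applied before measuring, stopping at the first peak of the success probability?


After j Grover iterations the success probability is P(j) = sin^2((2j+1)*theta), where sin(theta) = sqrt(k/N).
N = 2^20 = 1048576, k = 16
sin(theta) = sqrt(k/N) = 0.00390625
theta = arcsin(sqrt(k/N)) = 0.003906259934 rad
P(j) reaches its first maximum when (2j+1)*theta is as close as possible to pi/2, i.e. j = round(pi/(4*theta) - 1/2).
pi/(4*theta) - 1/2 = 200.5614
(For comparison, the common estimate pi/4 * sqrt(N/k) = 201.0619; the exact maximiser is used here.)
Optimal iterations = 201

201


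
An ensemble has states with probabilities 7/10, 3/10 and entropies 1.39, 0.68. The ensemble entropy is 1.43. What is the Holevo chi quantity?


chi = S(rho) - sum_i p_i * S(rho_i)
Weighted entropy = 7/10 * 1.39 + 3/10 * 0.68
= 1.1770
chi = 1.43 - 1.1770
= 0.2530

0.2530


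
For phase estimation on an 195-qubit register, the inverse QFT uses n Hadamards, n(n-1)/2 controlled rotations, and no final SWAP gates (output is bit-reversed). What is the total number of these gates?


Hadamard gates: 195
Controlled rotations: n*(n-1)/2 = 195*194/2 = 18915
SWAP gates: 0 (omitted)
Total = 195 + 18915
= 19110

19110


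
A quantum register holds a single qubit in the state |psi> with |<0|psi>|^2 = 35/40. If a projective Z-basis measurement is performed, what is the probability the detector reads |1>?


|alpha|^2 = 35/40 = 0.8750
|beta|^2 = 1 - 35/40 = 5/40 = 0.1250
P(|1>) = |beta|^2 = 0.1250

0.1250


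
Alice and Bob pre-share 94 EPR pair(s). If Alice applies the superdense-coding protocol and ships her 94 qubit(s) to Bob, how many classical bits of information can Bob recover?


Superdense coding allows 2 classical bits per shared entangled pair.
94 pair(s) -> 2 * 94 = 188 classical bits

188


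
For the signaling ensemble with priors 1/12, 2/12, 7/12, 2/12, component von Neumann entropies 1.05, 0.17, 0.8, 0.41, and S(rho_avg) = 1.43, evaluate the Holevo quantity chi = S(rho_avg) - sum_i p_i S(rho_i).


chi = S(rho) - sum_i p_i * S(rho_i)
Weighted entropy = 1/12 * 1.05 + 2/12 * 0.17 + 7/12 * 0.8 + 2/12 * 0.41
= 0.6508
chi = 1.43 - 0.6508
= 0.7792

0.7792


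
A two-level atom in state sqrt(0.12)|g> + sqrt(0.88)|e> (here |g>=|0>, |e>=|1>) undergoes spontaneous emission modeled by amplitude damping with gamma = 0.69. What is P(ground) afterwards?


For amplitude damping with parameter gamma on state sqrt(a)|0> + sqrt(b)|1>:
alpha^2 = 0.12, beta^2 = 0.88
P(|0>) = alpha^2 + gamma * beta^2
= 0.12 + 0.69 * 0.88
= 0.12 + 0.6072
= 0.7272

0.7272


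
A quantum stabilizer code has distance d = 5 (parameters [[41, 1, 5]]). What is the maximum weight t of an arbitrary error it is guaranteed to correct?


Code parameters: [[41, 1, 5]], distance d = 5.
Number of correctable errors = floor((d-1)/2)
= floor((5 - 1)/2)
= floor(4/2)
= 2

2


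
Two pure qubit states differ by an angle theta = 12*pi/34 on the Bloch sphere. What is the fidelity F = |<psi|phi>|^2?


For states separated by angle theta on Bloch sphere:
F = cos^2(theta/2)
theta = 12*pi/34 = 1.1088
theta/2 = 0.5544
cos(theta/2) = 0.8502
F = 0.7229

0.7229


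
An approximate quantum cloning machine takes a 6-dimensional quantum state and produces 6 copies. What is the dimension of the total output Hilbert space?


Output space = H^(tensor 6) where dim(H) = 6
dim = 6^6
= 36 (after 2 factors)
= 216 (after 3 factors)
= 1296 (after 4 factors)
= 7776 (after 5 factors)
= 46656 (after 6 factors)
= 46656

46656


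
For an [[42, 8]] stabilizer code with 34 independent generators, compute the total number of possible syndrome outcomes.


Each stabilizer generator gives a binary (+1 or -1) measurement outcome.
With 34 independent generators:
Total syndromes = 2^34
= 17179869184

17179869184


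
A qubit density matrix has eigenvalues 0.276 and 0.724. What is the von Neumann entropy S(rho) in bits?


S = -p*log2(p) - (1-p)*log2(1-p)
p = 0.2760, 1-p = 0.7240
= -0.2760 * log2(0.2760) - 0.7240 * log2(0.7240)
= -(-0.5126) - (-0.3373)
= 0.8499

0.8499


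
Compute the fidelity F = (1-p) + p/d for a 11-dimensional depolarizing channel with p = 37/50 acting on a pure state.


F = (1-p) + p/d
= (1 - 0.7400) + 0.7400/11
= 0.2600 + 0.0673
= 0.3273

0.3273


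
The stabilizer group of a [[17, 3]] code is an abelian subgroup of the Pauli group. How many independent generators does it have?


For an [[n,k]] stabilizer code:
Number of stabilizer generators = n - k
= 17 - 3
= 14

14


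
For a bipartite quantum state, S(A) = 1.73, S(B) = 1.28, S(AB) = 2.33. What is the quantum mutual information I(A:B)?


I(A:B) = S(A) + S(B) - S(AB)
= 1.73 + 1.28 - 2.33
= 0.6800

0.6800


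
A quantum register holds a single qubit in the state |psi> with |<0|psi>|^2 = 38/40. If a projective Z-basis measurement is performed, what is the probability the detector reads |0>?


|alpha|^2 = 38/40 = 0.9500
|beta|^2 = 1 - 38/40 = 2/40 = 0.0500
P(|0>) = |alpha|^2 = 0.9500

0.9500


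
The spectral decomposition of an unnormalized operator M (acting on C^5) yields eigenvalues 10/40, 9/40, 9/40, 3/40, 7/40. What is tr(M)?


tr(M) = sum of eigenvalues
= 10/40 + 9/40 + 9/40 + 3/40 + 7/40
= 38/40
= 0.9500

0.9500


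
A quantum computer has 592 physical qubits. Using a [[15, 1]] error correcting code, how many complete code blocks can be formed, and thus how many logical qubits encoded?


Each code block uses 15 physical qubits for 1 logical qubit(s).
Number of complete blocks = floor(592 / 15) = 39
Logical qubits = 39 * 1
= 39

39


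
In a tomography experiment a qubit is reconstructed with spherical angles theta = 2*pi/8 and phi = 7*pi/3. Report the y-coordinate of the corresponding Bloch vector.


theta = 0.7854, phi = 7.3304
r_y = sin(theta)*sin(phi) = 0.7071 * 0.8660
r_y = 0.6124

0.6124


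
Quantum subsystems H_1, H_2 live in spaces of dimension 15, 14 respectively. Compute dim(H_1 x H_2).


dim(H_1 x H_2) = 15 * 14
= 210

210


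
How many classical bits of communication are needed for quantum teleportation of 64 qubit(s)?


Quantum teleportation requires 2 classical bits per qubit teleported.
64 qubit(s) -> 2 * 64 = 128 classical bits

128


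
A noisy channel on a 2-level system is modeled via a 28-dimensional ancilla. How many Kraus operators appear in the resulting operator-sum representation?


Tracing out the environment in an orthonormal basis {|i>_E} gives Kraus operators K_i = <i|_E U |0>_E.
Number of Kraus operators = dim(H_env) = d_env
= 28

28


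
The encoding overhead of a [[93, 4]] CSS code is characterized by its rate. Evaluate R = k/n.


Code rate R = k/n
= 4/93
= 0.0430

0.0430


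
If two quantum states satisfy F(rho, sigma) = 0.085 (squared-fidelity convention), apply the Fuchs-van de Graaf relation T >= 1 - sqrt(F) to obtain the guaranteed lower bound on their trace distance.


Fuchs-van de Graaf (squared-fidelity convention): 1 - sqrt(F) <= T <= sqrt(1 - F).
Lower bound: T >= 1 - sqrt(F)
sqrt(F) = sqrt(0.085) = 0.2915
T >= 1 - 0.2915
T >= 0.7085

0.7085


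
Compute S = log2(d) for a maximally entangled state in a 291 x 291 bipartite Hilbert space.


For a maximally entangled state in d x d:
S = log2(d) = log2(291)
= 8.1849

8.1849


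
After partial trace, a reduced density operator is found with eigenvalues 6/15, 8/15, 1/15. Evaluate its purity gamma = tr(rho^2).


tr(rho^2) = sum of eigenvalues squared
= (6/15)^2 + (8/15)^2 + (1/15)^2
= (36 + 64 + 1) / 225
= 101/225
= 0.4489

0.4489


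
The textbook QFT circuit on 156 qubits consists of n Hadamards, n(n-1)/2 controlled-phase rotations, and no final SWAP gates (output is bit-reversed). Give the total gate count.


Hadamard gates: 156
Controlled rotations: n*(n-1)/2 = 156*155/2 = 12090
SWAP gates: 0 (omitted)
Total = 156 + 12090
= 12246

12246


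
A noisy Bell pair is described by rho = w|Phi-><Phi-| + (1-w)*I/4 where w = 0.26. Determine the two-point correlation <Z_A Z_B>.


|Phi-> = (|00> - |11>)/sqrt(2)
For the pure Bell state, <Z_A Z_B> = +1 (Bell-state Pauli correlator).
The maximally-mixed part I/4 has tr(I/4 * P tensor P) = 0 for any traceless Pauli P.
So <Z_A Z_B>_rho = w * (+1) + (1 - w) * 0
= 0.26 * (+1)
= 0.2600

0.2600


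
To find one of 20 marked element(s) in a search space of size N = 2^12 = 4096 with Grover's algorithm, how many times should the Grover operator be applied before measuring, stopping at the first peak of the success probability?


After j Grover iterations the success probability is P(j) = sin^2((2j+1)*theta), where sin(theta) = sqrt(k/N).
N = 2^12 = 4096, k = 20
sin(theta) = sqrt(k/N) = 0.0698771243
theta = arcsin(sqrt(k/N)) = 0.06993411576 rad
P(j) reaches its first maximum when (2j+1)*theta is as close as possible to pi/2, i.e. j = round(pi/(4*theta) - 1/2).
pi/(4*theta) - 1/2 = 10.7305
(For comparison, the common estimate pi/4 * sqrt(N/k) = 11.2397; the exact maximiser is used here.)
Optimal iterations = 11

11


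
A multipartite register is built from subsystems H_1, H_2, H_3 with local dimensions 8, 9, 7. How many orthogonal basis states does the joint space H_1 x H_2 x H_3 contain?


dim(H_1 x H_2 x H_3) = 8 * 9 * 7
= 72 * 7
= 504

504


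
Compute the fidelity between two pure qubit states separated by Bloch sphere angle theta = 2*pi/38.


For states separated by angle theta on Bloch sphere:
F = cos^2(theta/2)
theta = 2*pi/38 = 0.1653
theta/2 = 0.0827
cos(theta/2) = 0.9966
F = 0.9932

0.9932


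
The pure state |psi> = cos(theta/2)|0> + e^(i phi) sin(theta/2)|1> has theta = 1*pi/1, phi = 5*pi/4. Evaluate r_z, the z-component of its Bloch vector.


theta = 3.1416, phi = 3.9270
r_z = cos(theta) = -1.0000

-1.0000


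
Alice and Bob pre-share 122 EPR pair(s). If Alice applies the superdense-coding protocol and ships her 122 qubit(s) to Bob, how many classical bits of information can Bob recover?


Superdense coding allows 2 classical bits per shared entangled pair.
122 pair(s) -> 2 * 122 = 244 classical bits

244


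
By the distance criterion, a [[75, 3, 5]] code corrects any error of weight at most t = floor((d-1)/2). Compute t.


Code parameters: [[75, 3, 5]], distance d = 5.
Number of correctable errors = floor((d-1)/2)
= floor((5 - 1)/2)
= floor(4/2)
= 2

2


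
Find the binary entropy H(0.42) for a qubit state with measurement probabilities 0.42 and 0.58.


S = -p*log2(p) - (1-p)*log2(1-p)
p = 0.4200, 1-p = 0.5800
= -0.4200 * log2(0.4200) - 0.5800 * log2(0.5800)
= -(-0.5256) - (-0.4558)
= 0.9815

0.9815


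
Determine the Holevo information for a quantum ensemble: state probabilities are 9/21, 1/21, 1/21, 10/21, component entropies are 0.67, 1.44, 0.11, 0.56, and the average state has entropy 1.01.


chi = S(rho) - sum_i p_i * S(rho_i)
Weighted entropy = 9/21 * 0.67 + 1/21 * 1.44 + 1/21 * 0.11 + 10/21 * 0.56
= 0.6276
chi = 1.01 - 0.6276
= 0.3824

0.3824


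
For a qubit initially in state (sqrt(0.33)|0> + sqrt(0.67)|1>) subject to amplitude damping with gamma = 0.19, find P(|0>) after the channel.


For amplitude damping with parameter gamma on state sqrt(a)|0> + sqrt(b)|1>:
alpha^2 = 0.33, beta^2 = 0.67
P(|0>) = alpha^2 + gamma * beta^2
= 0.33 + 0.19 * 0.67
= 0.33 + 0.1273
= 0.4573

0.4573


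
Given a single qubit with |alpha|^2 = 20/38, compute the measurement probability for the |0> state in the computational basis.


|alpha|^2 = 20/38 = 0.5263
|beta|^2 = 1 - 20/38 = 18/38 = 0.4737
P(|0>) = |alpha|^2 = 0.5263

0.5263


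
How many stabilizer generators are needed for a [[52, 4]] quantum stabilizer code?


For an [[n,k]] stabilizer code:
Number of stabilizer generators = n - k
= 52 - 4
= 48

48


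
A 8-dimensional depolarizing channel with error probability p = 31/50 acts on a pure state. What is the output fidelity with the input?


F = (1-p) + p/d
= (1 - 0.6200) + 0.6200/8
= 0.3800 + 0.0775
= 0.4575

0.4575


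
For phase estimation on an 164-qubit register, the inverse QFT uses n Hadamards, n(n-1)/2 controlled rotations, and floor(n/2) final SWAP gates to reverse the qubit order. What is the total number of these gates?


Hadamard gates: 164
Controlled rotations: n*(n-1)/2 = 164*163/2 = 13366
SWAP gates: floor(n/2) = floor(164/2) = 82
Total = 164 + 13366 + 82
= 13612

13612


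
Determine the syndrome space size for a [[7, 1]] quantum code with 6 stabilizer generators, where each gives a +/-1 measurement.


Each stabilizer generator gives a binary (+1 or -1) measurement outcome.
With 6 independent generators:
Total syndromes = 2^6
= 64

64


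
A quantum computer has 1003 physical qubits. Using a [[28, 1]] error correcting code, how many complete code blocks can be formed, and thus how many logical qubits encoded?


Each code block uses 28 physical qubits for 1 logical qubit(s).
Number of complete blocks = floor(1003 / 28) = 35
Logical qubits = 35 * 1
= 35

35


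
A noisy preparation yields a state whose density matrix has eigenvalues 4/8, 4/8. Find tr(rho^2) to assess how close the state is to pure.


tr(rho^2) = sum of eigenvalues squared
= (4/8)^2 + (4/8)^2
= (16 + 16) / 64
= 32/64
= 0.5000

0.5000


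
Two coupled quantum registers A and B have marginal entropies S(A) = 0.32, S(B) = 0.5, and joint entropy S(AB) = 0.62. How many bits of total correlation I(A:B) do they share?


I(A:B) = S(A) + S(B) - S(AB)
= 0.32 + 0.5 - 0.62
= 0.2000

0.2000


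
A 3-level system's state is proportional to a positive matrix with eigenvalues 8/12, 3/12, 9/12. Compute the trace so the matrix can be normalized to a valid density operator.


tr(M) = sum of eigenvalues
= 8/12 + 3/12 + 9/12
= 20/12
= 1.6667

1.6667


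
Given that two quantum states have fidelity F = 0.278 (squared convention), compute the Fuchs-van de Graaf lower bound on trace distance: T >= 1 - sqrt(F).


Fuchs-van de Graaf (squared-fidelity convention): 1 - sqrt(F) <= T <= sqrt(1 - F).
Lower bound: T >= 1 - sqrt(F)
sqrt(F) = sqrt(0.278) = 0.5273
T >= 1 - 0.5273
T >= 0.4727

0.4727


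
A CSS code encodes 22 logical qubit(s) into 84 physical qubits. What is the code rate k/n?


Code rate R = k/n
= 22/84
= 0.2619

0.2619


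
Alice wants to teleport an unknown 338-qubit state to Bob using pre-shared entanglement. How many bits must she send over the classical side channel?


Quantum teleportation requires 2 classical bits per qubit teleported.
338 qubit(s) -> 2 * 338 = 676 classical bits

676


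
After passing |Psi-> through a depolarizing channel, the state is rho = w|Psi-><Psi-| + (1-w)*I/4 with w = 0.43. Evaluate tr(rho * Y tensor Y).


|Psi-> = (|01> - |10>)/sqrt(2)
For the pure Bell state, <Y_A Y_B> = -1 (Bell-state Pauli correlator).
The maximally-mixed part I/4 has tr(I/4 * P tensor P) = 0 for any traceless Pauli P.
So <Y_A Y_B>_rho = w * (-1) + (1 - w) * 0
= 0.43 * (-1)
= -0.4300

-0.4300


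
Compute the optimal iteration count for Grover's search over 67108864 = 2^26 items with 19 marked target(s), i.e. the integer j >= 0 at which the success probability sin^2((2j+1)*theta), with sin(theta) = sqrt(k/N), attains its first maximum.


After j Grover iterations the success probability is P(j) = sin^2((2j+1)*theta), where sin(theta) = sqrt(k/N).
N = 2^26 = 67108864, k = 19
sin(theta) = sqrt(k/N) = 0.0005320921562
theta = arcsin(sqrt(k/N)) = 0.0005320921813 rad
P(j) reaches its first maximum when (2j+1)*theta is as close as possible to pi/2, i.e. j = round(pi/(4*theta) - 1/2).
pi/(4*theta) - 1/2 = 1475.5566
(For comparison, the common estimate pi/4 * sqrt(N/k) = 1476.0566; the exact maximiser is used here.)
Optimal iterations = 1476

1476


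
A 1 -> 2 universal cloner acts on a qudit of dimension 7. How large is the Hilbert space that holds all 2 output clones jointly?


Output space = H^(tensor 2) where dim(H) = 7
dim = 7^2
= 49

49


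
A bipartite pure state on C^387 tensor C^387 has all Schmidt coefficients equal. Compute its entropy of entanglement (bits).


For a maximally entangled state in d x d:
S = log2(d) = log2(387)
= 8.5962

8.5962


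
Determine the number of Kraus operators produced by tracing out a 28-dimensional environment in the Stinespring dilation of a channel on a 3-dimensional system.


Tracing out the environment in an orthonormal basis {|i>_E} gives Kraus operators K_i = <i|_E U |0>_E.
Number of Kraus operators = dim(H_env) = d_env
= 28

28


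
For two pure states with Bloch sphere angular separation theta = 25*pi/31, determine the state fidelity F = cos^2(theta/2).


For states separated by angle theta on Bloch sphere:
F = cos^2(theta/2)
theta = 25*pi/31 = 2.5335
theta/2 = 1.2668
cos(theta/2) = 0.2994
F = 0.0896

0.0896


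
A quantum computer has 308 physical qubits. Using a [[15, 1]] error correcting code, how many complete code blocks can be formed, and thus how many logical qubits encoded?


Each code block uses 15 physical qubits for 1 logical qubit(s).
Number of complete blocks = floor(308 / 15) = 20
Logical qubits = 20 * 1
= 20

20


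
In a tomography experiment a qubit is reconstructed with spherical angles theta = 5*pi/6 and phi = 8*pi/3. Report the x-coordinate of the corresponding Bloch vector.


theta = 2.6180, phi = 8.3776
r_x = sin(theta)*cos(phi) = 0.5000 * -0.5000
r_x = -0.2500

-0.2500


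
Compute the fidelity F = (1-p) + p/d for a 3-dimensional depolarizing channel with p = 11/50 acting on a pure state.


F = (1-p) + p/d
= (1 - 0.2200) + 0.2200/3
= 0.7800 + 0.0733
= 0.8533

0.8533


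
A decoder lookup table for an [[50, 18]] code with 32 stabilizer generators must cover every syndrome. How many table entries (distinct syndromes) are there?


Each stabilizer generator gives a binary (+1 or -1) measurement outcome.
With 32 independent generators:
Total syndromes = 2^32
= 4294967296

4294967296


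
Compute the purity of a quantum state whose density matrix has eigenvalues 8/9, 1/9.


tr(rho^2) = sum of eigenvalues squared
= (8/9)^2 + (1/9)^2
= (64 + 1) / 81
= 65/81
= 0.8025

0.8025


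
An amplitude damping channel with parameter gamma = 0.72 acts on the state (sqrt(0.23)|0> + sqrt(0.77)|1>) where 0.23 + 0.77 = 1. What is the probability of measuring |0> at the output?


For amplitude damping with parameter gamma on state sqrt(a)|0> + sqrt(b)|1>:
alpha^2 = 0.23, beta^2 = 0.77
P(|0>) = alpha^2 + gamma * beta^2
= 0.23 + 0.72 * 0.77
= 0.23 + 0.5544
= 0.7844

0.7844


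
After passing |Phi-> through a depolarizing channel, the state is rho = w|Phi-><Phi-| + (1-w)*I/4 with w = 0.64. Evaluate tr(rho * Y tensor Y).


|Phi-> = (|00> - |11>)/sqrt(2)
For the pure Bell state, <Y_A Y_B> = +1 (Bell-state Pauli correlator).
The maximally-mixed part I/4 has tr(I/4 * P tensor P) = 0 for any traceless Pauli P.
So <Y_A Y_B>_rho = w * (+1) + (1 - w) * 0
= 0.64 * (+1)
= 0.6400

0.6400


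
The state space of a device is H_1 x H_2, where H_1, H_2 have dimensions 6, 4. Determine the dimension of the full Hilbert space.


dim(H_1 x H_2) = 6 * 4
= 24

24


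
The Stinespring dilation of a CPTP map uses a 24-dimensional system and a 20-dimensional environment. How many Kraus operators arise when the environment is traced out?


Tracing out the environment in an orthonormal basis {|i>_E} gives Kraus operators K_i = <i|_E U |0>_E.
Number of Kraus operators = dim(H_env) = d_env
= 20

20


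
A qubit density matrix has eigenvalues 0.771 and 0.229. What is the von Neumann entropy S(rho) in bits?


S = -p*log2(p) - (1-p)*log2(1-p)
p = 0.7710, 1-p = 0.2290
= -0.7710 * log2(0.7710) - 0.2290 * log2(0.2290)
= -(-0.2893) - (-0.4870)
= 0.7763

0.7763


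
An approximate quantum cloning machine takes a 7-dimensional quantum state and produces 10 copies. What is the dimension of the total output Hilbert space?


Output space = H^(tensor 10) where dim(H) = 7
dim = 7^10
= 49 (after 2 factors)
= 343 (after 3 factors)
= 2401 (after 4 factors)
= 16807 (after 5 factors)
= 117649 (after 6 factors)
= 823543 (after 7 factors)
= 5764801 (after 8 factors)
= 40353607 (after 9 factors)
= 282475249 (after 10 factors)
= 282475249

282475249


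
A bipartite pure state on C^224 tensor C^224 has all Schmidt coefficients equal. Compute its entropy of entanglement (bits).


For a maximally entangled state in d x d:
S = log2(d) = log2(224)
= 7.8074

7.8074


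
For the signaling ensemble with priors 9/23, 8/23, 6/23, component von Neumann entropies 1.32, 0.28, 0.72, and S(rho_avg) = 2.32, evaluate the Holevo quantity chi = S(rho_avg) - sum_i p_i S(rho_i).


chi = S(rho) - sum_i p_i * S(rho_i)
Weighted entropy = 9/23 * 1.32 + 8/23 * 0.28 + 6/23 * 0.72
= 0.8017
chi = 2.32 - 0.8017
= 1.5183

1.5183


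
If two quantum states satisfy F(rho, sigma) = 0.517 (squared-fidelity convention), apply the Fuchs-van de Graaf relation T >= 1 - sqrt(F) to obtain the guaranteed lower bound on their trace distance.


Fuchs-van de Graaf (squared-fidelity convention): 1 - sqrt(F) <= T <= sqrt(1 - F).
Lower bound: T >= 1 - sqrt(F)
sqrt(F) = sqrt(0.517) = 0.7190
T >= 1 - 0.7190
T >= 0.2810

0.2810


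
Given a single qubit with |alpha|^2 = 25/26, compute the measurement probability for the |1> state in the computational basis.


|alpha|^2 = 25/26 = 0.9615
|beta|^2 = 1 - 25/26 = 1/26 = 0.0385
P(|1>) = |beta|^2 = 0.0385

0.0385


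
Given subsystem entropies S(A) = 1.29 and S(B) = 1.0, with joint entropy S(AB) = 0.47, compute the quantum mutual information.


I(A:B) = S(A) + S(B) - S(AB)
= 1.29 + 1.0 - 0.47
= 1.8200

1.8200


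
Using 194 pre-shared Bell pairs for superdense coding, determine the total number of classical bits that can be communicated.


Superdense coding allows 2 classical bits per shared entangled pair.
194 pair(s) -> 2 * 194 = 388 classical bits

388


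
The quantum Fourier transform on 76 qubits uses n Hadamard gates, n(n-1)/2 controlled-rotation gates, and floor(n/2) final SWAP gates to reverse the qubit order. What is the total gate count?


Hadamard gates: 76
Controlled rotations: n*(n-1)/2 = 76*75/2 = 2850
SWAP gates: floor(n/2) = floor(76/2) = 38
Total = 76 + 2850 + 38
= 2964

2964


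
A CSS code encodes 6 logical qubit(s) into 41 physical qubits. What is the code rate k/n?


Code rate R = k/n
= 6/41
= 0.1463

0.1463


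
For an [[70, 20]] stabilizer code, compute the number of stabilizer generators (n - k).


For an [[n,k]] stabilizer code:
Number of stabilizer generators = n - k
= 70 - 20
= 50

50


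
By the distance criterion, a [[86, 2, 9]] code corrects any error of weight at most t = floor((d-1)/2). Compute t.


Code parameters: [[86, 2, 9]], distance d = 9.
Number of correctable errors = floor((d-1)/2)
= floor((9 - 1)/2)
= floor(8/2)
= 4

4


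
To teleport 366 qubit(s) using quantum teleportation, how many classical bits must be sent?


Quantum teleportation requires 2 classical bits per qubit teleported.
366 qubit(s) -> 2 * 366 = 732 classical bits

732


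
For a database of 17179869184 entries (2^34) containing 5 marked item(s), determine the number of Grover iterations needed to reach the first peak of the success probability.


After j Grover iterations the success probability is P(j) = sin^2((2j+1)*theta), where sin(theta) = sqrt(k/N).
N = 2^34 = 17179869184, k = 5
sin(theta) = sqrt(k/N) = 1.70598448e-05
theta = arcsin(sqrt(k/N)) = 1.70598448e-05 rad
P(j) reaches its first maximum when (2j+1)*theta is as close as possible to pi/2, i.e. j = round(pi/(4*theta) - 1/2).
pi/(4*theta) - 1/2 = 46037.3258
(For comparison, the common estimate pi/4 * sqrt(N/k) = 46037.8258; the exact maximiser is used here.)
Optimal iterations = 46037

46037


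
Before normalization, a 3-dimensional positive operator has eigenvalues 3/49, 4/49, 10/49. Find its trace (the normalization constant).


tr(M) = sum of eigenvalues
= 3/49 + 4/49 + 10/49
= 17/49
= 0.3469

0.3469


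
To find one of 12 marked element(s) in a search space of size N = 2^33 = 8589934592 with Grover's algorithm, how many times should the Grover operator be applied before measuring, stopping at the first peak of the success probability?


After j Grover iterations the success probability is P(j) = sin^2((2j+1)*theta), where sin(theta) = sqrt(k/N).
N = 2^33 = 8589934592, k = 12
sin(theta) = sqrt(k/N) = 3.73762473e-05
theta = arcsin(sqrt(k/N)) = 3.73762473e-05 rad
P(j) reaches its first maximum when (2j+1)*theta is as close as possible to pi/2, i.e. j = round(pi/(4*theta) - 1/2).
pi/(4*theta) - 1/2 = 21012.7964
(For comparison, the common estimate pi/4 * sqrt(N/k) = 21013.2964; the exact maximiser is used here.)
Optimal iterations = 21013

21013


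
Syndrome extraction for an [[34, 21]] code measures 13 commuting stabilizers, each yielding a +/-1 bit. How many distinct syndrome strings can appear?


Each stabilizer generator gives a binary (+1 or -1) measurement outcome.
With 13 independent generators:
Total syndromes = 2^13
= 8192

8192


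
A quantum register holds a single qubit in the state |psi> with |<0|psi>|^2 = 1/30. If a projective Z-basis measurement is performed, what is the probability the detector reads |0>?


|alpha|^2 = 1/30 = 0.0333
|beta|^2 = 1 - 1/30 = 29/30 = 0.9667
P(|0>) = |alpha|^2 = 0.0333

0.0333


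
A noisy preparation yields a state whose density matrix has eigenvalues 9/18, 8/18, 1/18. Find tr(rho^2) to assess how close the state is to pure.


tr(rho^2) = sum of eigenvalues squared
= (9/18)^2 + (8/18)^2 + (1/18)^2
= (81 + 64 + 1) / 324
= 146/324
= 0.4506

0.4506


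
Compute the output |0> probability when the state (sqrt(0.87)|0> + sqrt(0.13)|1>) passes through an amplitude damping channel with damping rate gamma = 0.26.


For amplitude damping with parameter gamma on state sqrt(a)|0> + sqrt(b)|1>:
alpha^2 = 0.87, beta^2 = 0.13
P(|0>) = alpha^2 + gamma * beta^2
= 0.87 + 0.26 * 0.13
= 0.87 + 0.0338
= 0.9038

0.9038


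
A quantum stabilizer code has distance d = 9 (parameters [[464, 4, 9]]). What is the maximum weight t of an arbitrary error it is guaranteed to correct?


Code parameters: [[464, 4, 9]], distance d = 9.
Number of correctable errors = floor((d-1)/2)
= floor((9 - 1)/2)
= floor(8/2)
= 4

4


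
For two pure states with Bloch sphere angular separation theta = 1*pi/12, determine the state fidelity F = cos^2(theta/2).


For states separated by angle theta on Bloch sphere:
F = cos^2(theta/2)
theta = 1*pi/12 = 0.2618
theta/2 = 0.1309
cos(theta/2) = 0.9914
F = 0.9830

0.9830


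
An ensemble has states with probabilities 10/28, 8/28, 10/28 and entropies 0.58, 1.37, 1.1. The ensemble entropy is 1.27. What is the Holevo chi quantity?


chi = S(rho) - sum_i p_i * S(rho_i)
Weighted entropy = 10/28 * 0.58 + 8/28 * 1.37 + 10/28 * 1.1
= 0.9914
chi = 1.27 - 0.9914
= 0.2786

0.2786


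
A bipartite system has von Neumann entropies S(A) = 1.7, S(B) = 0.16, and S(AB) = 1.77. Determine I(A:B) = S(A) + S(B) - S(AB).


I(A:B) = S(A) + S(B) - S(AB)
= 1.7 + 0.16 - 1.77
= 0.0900

0.0900


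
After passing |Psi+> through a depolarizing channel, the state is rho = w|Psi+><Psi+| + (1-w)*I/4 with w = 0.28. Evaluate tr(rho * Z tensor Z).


|Psi+> = (|01> + |10>)/sqrt(2)
For the pure Bell state, <Z_A Z_B> = -1 (Bell-state Pauli correlator).
The maximally-mixed part I/4 has tr(I/4 * P tensor P) = 0 for any traceless Pauli P.
So <Z_A Z_B>_rho = w * (-1) + (1 - w) * 0
= 0.28 * (-1)
= -0.2800

-0.2800


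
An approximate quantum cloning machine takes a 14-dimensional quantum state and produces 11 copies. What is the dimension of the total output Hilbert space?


Output space = H^(tensor 11) where dim(H) = 14
dim = 14^11
= 196 (after 2 factors)
= 2744 (after 3 factors)
= 38416 (after 4 factors)
= 537824 (after 5 factors)
= 7529536 (after 6 factors)
= 105413504 (after 7 factors)
= 1475789056 (after 8 factors)
= 20661046784 (after 9 factors)
= 289254654976 (after 10 factors)
= 4049565169664 (after 11 factors)
= 4049565169664

4049565169664


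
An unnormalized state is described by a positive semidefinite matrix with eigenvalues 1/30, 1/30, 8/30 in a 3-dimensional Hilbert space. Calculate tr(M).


tr(M) = sum of eigenvalues
= 1/30 + 1/30 + 8/30
= 10/30
= 0.3333

0.3333


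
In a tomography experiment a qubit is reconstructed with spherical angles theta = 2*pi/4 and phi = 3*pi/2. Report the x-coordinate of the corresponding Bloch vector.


theta = 1.5708, phi = 4.7124
r_x = sin(theta)*cos(phi) = 1.0000 * 0.0000
r_x = 0.0000

0.0000


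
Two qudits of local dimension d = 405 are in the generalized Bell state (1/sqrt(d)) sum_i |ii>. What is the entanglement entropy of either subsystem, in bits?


For a maximally entangled state in d x d:
S = log2(d) = log2(405)
= 8.6618

8.6618


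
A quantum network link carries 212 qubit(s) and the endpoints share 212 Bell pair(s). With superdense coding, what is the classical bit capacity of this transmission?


Superdense coding allows 2 classical bits per shared entangled pair.
212 pair(s) -> 2 * 212 = 424 classical bits

424


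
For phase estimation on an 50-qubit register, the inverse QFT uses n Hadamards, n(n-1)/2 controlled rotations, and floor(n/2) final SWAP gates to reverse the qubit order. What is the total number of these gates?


Hadamard gates: 50
Controlled rotations: n*(n-1)/2 = 50*49/2 = 1225
SWAP gates: floor(n/2) = floor(50/2) = 25
Total = 50 + 1225 + 25
= 1300

1300


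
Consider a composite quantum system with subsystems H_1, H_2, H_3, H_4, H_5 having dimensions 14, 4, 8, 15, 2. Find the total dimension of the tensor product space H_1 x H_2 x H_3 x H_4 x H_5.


dim(H_1 x H_2 x H_3 x H_4 x H_5) = 14 * 4 * 8 * 15 * 2
= 56 * 8 * 15 * 2
= 448 * 15 * 2
= 6720 * 2
= 13440

13440


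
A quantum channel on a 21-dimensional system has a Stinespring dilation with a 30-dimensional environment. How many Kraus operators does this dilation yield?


Tracing out the environment in an orthonormal basis {|i>_E} gives Kraus operators K_i = <i|_E U |0>_E.
Number of Kraus operators = dim(H_env) = d_env
= 30

30


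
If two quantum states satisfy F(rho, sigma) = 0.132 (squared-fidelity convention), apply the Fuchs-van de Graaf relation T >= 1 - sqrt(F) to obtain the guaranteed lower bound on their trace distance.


Fuchs-van de Graaf (squared-fidelity convention): 1 - sqrt(F) <= T <= sqrt(1 - F).
Lower bound: T >= 1 - sqrt(F)
sqrt(F) = sqrt(0.132) = 0.3633
T >= 1 - 0.3633
T >= 0.6367

0.6367


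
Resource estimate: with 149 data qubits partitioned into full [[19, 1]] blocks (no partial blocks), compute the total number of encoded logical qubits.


Each code block uses 19 physical qubits for 1 logical qubit(s).
Number of complete blocks = floor(149 / 19) = 7
Logical qubits = 7 * 1
= 7

7


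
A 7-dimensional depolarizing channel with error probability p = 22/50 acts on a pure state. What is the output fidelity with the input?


F = (1-p) + p/d
= (1 - 0.4400) + 0.4400/7
= 0.5600 + 0.0629
= 0.6229

0.6229


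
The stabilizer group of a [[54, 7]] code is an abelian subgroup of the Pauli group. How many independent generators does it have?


For an [[n,k]] stabilizer code:
Number of stabilizer generators = n - k
= 54 - 7
= 47

47


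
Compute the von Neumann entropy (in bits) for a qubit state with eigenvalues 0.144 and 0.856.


S = -p*log2(p) - (1-p)*log2(1-p)
p = 0.1440, 1-p = 0.8560
= -0.1440 * log2(0.1440) - 0.8560 * log2(0.8560)
= -(-0.4026) - (-0.1920)
= 0.5946

0.5946


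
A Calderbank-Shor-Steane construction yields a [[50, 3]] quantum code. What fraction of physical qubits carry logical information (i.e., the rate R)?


Code rate R = k/n
= 3/50
= 0.0600

0.0600


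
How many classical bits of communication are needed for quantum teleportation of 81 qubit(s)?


Quantum teleportation requires 2 classical bits per qubit teleported.
81 qubit(s) -> 2 * 81 = 162 classical bits

162


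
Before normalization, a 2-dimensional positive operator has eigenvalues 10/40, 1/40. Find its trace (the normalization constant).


tr(M) = sum of eigenvalues
= 10/40 + 1/40
= 11/40
= 0.2750

0.2750


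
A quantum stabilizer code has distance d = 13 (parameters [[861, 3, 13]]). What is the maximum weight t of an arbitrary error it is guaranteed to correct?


Code parameters: [[861, 3, 13]], distance d = 13.
Number of correctable errors = floor((d-1)/2)
= floor((13 - 1)/2)
= floor(12/2)
= 6

6


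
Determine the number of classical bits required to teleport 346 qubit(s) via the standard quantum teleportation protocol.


Quantum teleportation requires 2 classical bits per qubit teleported.
346 qubit(s) -> 2 * 346 = 692 classical bits

692


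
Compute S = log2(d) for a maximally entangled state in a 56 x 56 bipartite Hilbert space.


For a maximally entangled state in d x d:
S = log2(d) = log2(56)
= 5.8074

5.8074


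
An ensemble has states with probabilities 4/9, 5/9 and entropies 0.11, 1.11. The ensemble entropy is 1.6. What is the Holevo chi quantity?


chi = S(rho) - sum_i p_i * S(rho_i)
Weighted entropy = 4/9 * 0.11 + 5/9 * 1.11
= 0.6656
chi = 1.6 - 0.6656
= 0.9344

0.9344


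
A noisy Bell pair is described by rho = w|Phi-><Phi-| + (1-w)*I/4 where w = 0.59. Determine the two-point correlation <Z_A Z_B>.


|Phi-> = (|00> - |11>)/sqrt(2)
For the pure Bell state, <Z_A Z_B> = +1 (Bell-state Pauli correlator).
The maximally-mixed part I/4 has tr(I/4 * P tensor P) = 0 for any traceless Pauli P.
So <Z_A Z_B>_rho = w * (+1) + (1 - w) * 0
= 0.59 * (+1)
= 0.5900

0.5900


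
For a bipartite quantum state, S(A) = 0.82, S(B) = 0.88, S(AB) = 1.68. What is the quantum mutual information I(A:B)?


I(A:B) = S(A) + S(B) - S(AB)
= 0.82 + 0.88 - 1.68
= 0.0200

0.0200
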